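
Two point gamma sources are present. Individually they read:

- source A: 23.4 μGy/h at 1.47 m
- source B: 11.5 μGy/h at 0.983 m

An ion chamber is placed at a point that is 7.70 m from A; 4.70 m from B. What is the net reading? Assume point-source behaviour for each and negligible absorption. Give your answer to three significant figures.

1.36 μGy/h

By superposition, sum each source's inverse-square contribution:
A: 23.4 × (1.47/7.70)² = 0.8528 μGy/h
B: 11.5 × (0.983/4.70)² = 0.5030 μGy/h
Total = 0.8528 + 0.5030 = 1.356 μGy/h.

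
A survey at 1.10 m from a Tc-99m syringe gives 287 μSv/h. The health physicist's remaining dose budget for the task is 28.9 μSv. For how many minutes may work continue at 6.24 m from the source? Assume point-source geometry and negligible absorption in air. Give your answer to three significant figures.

194 min

By the inverse-square law, rate at 6.24 m:
287 × (1.10/6.24)² = 287 × 0.03108 = 8.920 μSv/h.
Stay time = 28.9 μSv ÷ 8.920 μSv/h = 3.240 h = 194.4 min.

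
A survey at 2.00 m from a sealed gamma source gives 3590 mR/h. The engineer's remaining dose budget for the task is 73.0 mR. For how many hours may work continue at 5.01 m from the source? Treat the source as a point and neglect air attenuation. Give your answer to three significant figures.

Since intensity falls as 1/r², rate at 5.01 m:
(2.00/5.01)² = 0.1594, so 3590 × 0.1594 = 572.2 mR/h.
Stay time = 73.0 mR ÷ 572.2 mR/h = 0.1276 h.

0.128 h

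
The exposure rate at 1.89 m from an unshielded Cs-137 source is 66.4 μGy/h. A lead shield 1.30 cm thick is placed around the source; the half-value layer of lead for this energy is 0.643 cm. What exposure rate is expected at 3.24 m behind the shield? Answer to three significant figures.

Distance alone: (1.89/3.24)² = 0.3403, so 66.4 × 0.3403 = 22.60 μGy/h.
Shield: 1.30/0.643 = 2.022 half-value layers → attenuation 2^(−2.022) = 0.2462.
Combined: 22.60 × 0.2462 = 5.564 μGy/h.

5.56 μGy/h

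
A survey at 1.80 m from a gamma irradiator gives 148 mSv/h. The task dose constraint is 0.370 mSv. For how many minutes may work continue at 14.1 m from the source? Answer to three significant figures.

Using I₁d₁² = I₂d₂², rate at 14.1 m:
(1.80/14.1)² = 0.01630, so 148 × 0.01630 = 2.412 mSv/h.
Stay time = 0.370 mSv ÷ 2.412 mSv/h = 0.1534 h = 9.204 min.

9.20 min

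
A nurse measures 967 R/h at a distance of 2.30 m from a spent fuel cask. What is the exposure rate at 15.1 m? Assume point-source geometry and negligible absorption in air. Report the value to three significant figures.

Using I₁d₁² = I₂d₂², the rate at 15.1 m is
(2.30/15.1)² = 0.02320, so 967 × 0.02320 = 22.43 R/h.

22.4 R/h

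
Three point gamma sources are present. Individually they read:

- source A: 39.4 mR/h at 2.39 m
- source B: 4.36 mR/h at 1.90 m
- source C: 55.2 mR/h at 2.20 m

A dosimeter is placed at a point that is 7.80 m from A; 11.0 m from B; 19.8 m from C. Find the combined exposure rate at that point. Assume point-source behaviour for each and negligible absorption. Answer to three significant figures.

By superposition, sum each source's inverse-square contribution:
A: 39.4 × (2.39/7.80)² = 3.699 mR/h
B: 4.36 × (1.90/11.0)² = 0.1301 mR/h
C: 55.2 × (2.20/19.8)² = 0.6815 mR/h
Total = 3.699 + 0.1301 + 0.6815 = 4.511 mR/h.

4.51 mR/h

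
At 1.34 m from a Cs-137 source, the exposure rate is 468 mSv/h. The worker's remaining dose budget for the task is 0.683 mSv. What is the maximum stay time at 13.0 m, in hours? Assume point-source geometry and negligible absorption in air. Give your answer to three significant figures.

Since intensity falls as 1/r², rate at 13.0 m:
468 × (1.34/13.0)² = 468 × 0.01062 = 4.970 mSv/h.
Stay time = 0.683 mSv ÷ 4.970 mSv/h = 0.1374 h.

0.137 h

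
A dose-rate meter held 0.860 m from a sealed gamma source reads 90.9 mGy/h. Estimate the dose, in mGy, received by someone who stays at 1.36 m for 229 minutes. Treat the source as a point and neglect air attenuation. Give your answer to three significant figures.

Since intensity falls as 1/r², rate at 1.36 m:
90.9 × (0.860/1.36)² = 90.9 × 0.3999 = 36.35 mGy/h.
Dose = rate × time = 36.35 mGy/h × 3.817 h = 138.7 mGy.

139 mGy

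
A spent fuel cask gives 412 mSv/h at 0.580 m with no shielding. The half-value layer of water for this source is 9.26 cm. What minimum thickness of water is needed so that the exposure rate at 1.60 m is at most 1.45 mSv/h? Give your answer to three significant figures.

48.4 cm

At 1.60 m, distance alone gives 412 × (0.580/1.60)² = 412 × 0.1314 = 54.14 mSv/h.
Further attenuation needed: 54.14/1.45 = 37.34.
n = log₂(37.34) = 5.223 half-value layers.
Thickness = 5.223 × 9.26 cm = 48.36 cm.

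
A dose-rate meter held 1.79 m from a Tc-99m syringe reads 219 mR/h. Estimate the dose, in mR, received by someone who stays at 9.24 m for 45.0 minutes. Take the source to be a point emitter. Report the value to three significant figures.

Intensity scales as (d₁/d₂)², so rate at 9.24 m:
219 × (1.79/9.24)² = 219 × 0.03753 = 8.219 mR/h.
Dose = rate × time = 8.219 mR/h × 0.7500 h = 6.164 mR.

6.16 mR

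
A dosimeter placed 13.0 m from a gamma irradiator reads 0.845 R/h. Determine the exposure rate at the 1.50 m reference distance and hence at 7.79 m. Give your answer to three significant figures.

Since intensity falls as 1/r²,
At 1.50 m: 0.845 × (13.0/1.50)² = 0.845 × 75.11 = 63.47 R/h
At 7.79 m: (1.50/7.79)² = 0.03708, so 63.47 × 0.03708 = 2.353 R/h.

63.5 R/h; 2.35 R/h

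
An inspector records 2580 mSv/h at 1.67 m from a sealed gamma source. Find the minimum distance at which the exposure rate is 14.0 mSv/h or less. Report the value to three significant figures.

Applying the 1/r² law, d₂ = d₁·√(I₁/I₂).
I₁/I₂ = 2580/14.0 = 184.3, so d₂ = 1.67 × √184.3 = 22.67 m.

22.7 m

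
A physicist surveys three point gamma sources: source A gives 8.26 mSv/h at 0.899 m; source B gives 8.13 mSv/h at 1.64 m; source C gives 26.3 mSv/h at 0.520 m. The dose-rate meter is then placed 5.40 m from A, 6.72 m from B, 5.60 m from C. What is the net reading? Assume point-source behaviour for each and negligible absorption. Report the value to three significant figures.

Each source contributes Iᵢ·(dᵢ/rᵢ)²; contributions add.
A: 8.26 × (0.899/5.40)² = 0.2289 mSv/h
B: 8.13 × (1.64/6.72)² = 0.4842 mSv/h
C: 26.3 × (0.520/5.60)² = 0.2268 mSv/h
Total = 0.2289 + 0.4842 + 0.2268 = 0.9399 mSv/h.

0.940 mSv/h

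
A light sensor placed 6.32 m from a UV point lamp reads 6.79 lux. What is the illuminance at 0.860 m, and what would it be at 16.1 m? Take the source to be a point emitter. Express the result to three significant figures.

Intensity scales as (d₁/d₂)², so
At 0.860 m: 6.79 × (6.32/0.860)² = 6.79 × 54.01 = 366.7 lux
At 16.1 m: (0.860/16.1)² = 0.002853, so 366.7 × 0.002853 = 1.046 lux.

367 lux; 1.05 lux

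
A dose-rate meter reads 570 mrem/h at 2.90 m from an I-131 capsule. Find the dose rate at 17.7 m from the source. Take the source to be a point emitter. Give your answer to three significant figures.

15.3 mrem/h

Intensity scales as (d₁/d₂)², so the rate at 17.7 m is
(2.90/17.7)² = 0.02684, so 570 × 0.02684 = 15.30 mrem/h.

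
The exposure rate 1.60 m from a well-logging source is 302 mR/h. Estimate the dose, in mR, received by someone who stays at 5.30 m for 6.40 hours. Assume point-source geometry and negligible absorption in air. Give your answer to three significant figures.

Using I₁d₁² = I₂d₂², rate at 5.30 m:
(1.60/5.30)² = 0.09114, so 302 × 0.09114 = 27.52 mR/h.
Dose = rate × time = 27.52 mR/h × 6.400 h = 176.1 mR.

176 mR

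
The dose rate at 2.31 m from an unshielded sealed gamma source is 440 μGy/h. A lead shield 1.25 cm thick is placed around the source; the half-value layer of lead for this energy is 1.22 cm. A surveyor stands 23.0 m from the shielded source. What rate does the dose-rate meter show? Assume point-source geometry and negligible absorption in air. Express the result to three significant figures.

Distance alone: (2.31/23.0)² = 0.01009, so 440 × 0.01009 = 4.440 μGy/h.
Shield: 1.25/1.22 = 1.025 half-value layers → attenuation 2^(−1.025) = 0.4914.
Combined: 4.440 × 0.4914 = 2.182 μGy/h.

2.18 μGy/h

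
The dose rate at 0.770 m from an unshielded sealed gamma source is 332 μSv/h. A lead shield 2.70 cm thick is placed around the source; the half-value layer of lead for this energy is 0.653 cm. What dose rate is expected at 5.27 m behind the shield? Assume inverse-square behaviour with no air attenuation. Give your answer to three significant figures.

Distance alone: 332 × (0.770/5.27)² = 332 × 0.02135 = 7.088 μSv/h.
Shield: 2.70/0.653 = 4.135 half-value layers → attenuation 2^(−4.135) = 0.05692.
Combined: 7.088 × 0.05692 = 0.4034 μSv/h.

0.403 μSv/h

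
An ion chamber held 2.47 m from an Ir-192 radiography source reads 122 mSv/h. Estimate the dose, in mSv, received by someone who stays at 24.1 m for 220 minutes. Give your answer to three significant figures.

4.70 mSv

Since intensity falls as 1/r², rate at 24.1 m:
(2.47/24.1)² = 0.01050, so 122 × 0.01050 = 1.281 mSv/h.
Dose = rate × time = 1.281 mSv/h × 3.667 h = 4.697 mSv.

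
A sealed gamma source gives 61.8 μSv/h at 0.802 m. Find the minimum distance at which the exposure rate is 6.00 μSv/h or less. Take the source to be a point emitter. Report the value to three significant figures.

By the inverse-square law, d₂ = d₁·√(I₁/I₂).
I₁/I₂ = 61.8/6.00 = 10.30, so d₂ = 0.802 × √10.30 = 2.574 m.

2.57 m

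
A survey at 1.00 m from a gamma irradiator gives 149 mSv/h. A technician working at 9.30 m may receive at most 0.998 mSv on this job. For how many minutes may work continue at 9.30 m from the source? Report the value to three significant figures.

By the inverse-square law, rate at 9.30 m:
149 × (1.00/9.30)² = 149 × 0.01156 = 1.722 mSv/h.
Stay time = 0.998 mSv ÷ 1.722 mSv/h = 0.5796 h = 34.78 min.

34.8 min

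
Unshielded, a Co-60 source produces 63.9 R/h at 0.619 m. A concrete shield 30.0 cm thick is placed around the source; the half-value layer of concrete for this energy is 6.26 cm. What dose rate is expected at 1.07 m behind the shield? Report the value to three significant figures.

Distance alone: 63.9 × (0.619/1.07)² = 63.9 × 0.3347 = 21.39 R/h.
Shield: 30.0/6.26 = 4.792 half-value layers → attenuation 2^(−4.792) = 0.03610.
Combined: 21.39 × 0.03610 = 0.7722 R/h.

0.772 R/h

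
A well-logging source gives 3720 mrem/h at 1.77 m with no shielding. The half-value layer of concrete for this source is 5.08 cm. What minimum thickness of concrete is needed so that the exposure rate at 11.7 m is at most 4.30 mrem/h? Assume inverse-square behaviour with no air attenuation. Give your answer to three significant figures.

21.9 cm

At 11.7 m, distance alone gives 3720 × (1.77/11.7)² = 3720 × 0.02289 = 85.15 mrem/h.
Further attenuation needed: 85.15/4.30 = 19.80.
n = log₂(19.80) = 4.307 half-value layers.
Thickness = 4.307 × 5.08 cm = 21.88 cm.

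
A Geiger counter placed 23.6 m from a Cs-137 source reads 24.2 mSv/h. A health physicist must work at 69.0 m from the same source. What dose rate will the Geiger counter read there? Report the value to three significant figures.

2.83 mSv/h

By the inverse-square law, scaling from 23.6 m to 69.0 m:
(23.6/69.0)² = 0.1170, so 24.2 × 0.1170 = 2.831 mSv/h.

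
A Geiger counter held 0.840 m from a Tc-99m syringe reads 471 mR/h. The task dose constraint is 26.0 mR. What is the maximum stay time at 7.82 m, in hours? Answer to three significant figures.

4.78 h

Using I₁d₁² = I₂d₂², rate at 7.82 m:
471 × (0.840/7.82)² = 471 × 0.01154 = 5.435 mR/h.
Stay time = 26.0 mR ÷ 5.435 mR/h = 4.784 h.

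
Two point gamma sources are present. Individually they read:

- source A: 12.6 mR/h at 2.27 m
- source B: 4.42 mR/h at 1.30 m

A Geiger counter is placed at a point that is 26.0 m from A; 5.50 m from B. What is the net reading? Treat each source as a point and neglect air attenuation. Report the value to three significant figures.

0.343 mR/h

Each source contributes Iᵢ·(dᵢ/rᵢ)²; contributions add.
A: 12.6 × (2.27/26.0)² = 0.09605 mR/h
B: 4.42 × (1.30/5.50)² = 0.2469 mR/h
Total = 0.09605 + 0.2469 = 0.3429 mR/h.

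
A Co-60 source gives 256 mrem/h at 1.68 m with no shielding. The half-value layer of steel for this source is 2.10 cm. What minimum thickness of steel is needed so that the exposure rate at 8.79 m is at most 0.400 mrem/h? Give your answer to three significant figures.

At 8.79 m, distance alone gives (1.68/8.79)² = 0.03653, so 256 × 0.03653 = 9.352 mrem/h.
Further attenuation needed: 9.352/0.400 = 23.38.
n = log₂(23.38) = 4.547 half-value layers.
Thickness = 4.547 × 2.10 cm = 9.549 cm.

9.55 cm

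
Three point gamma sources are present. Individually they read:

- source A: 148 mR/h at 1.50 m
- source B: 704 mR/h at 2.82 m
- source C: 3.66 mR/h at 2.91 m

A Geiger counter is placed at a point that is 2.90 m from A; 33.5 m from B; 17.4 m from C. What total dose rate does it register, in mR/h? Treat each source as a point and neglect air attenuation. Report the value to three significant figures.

By superposition, sum each source's inverse-square contribution:
A: 148 × (1.50/2.90)² = 39.60 mR/h
B: 704 × (2.82/33.5)² = 4.989 mR/h
C: 3.66 × (2.91/17.4)² = 0.1024 mR/h
Total = 39.60 + 4.989 + 0.1024 = 44.69 mR/h.

44.7 mR/h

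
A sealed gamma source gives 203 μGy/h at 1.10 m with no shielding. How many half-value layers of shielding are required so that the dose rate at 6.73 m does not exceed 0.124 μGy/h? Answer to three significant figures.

At 6.73 m, distance alone gives 203 × (1.10/6.73)² = 203 × 0.02672 = 5.424 μGy/h.
Further attenuation needed: 5.424/0.124 = 43.74.
n = log₂(43.74) = 5.451 half-value layers.

5.45 half-value layers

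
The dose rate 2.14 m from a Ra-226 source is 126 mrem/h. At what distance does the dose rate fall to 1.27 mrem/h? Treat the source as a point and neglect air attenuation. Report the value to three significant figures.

21.3 m

Applying the 1/r² law, d₂ = d₁·√(I₁/I₂).
I₁/I₂ = 126/1.27 = 99.21, so d₂ = 2.14 × √99.21 = 21.32 m.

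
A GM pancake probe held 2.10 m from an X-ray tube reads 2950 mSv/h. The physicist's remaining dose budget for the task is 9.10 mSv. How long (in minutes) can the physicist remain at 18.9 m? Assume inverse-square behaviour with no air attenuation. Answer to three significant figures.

Since intensity falls as 1/r², rate at 18.9 m:
(2.10/18.9)² = 0.01235, so 2950 × 0.01235 = 36.43 mSv/h.
Stay time = 9.10 mSv ÷ 36.43 mSv/h = 0.2498 h = 14.99 min.

15.0 min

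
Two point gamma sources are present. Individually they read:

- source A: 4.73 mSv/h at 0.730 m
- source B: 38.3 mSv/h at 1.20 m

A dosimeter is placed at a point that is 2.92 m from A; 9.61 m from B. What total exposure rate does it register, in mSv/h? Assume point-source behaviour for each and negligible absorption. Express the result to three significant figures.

0.893 mSv/h

By superposition, sum each source's inverse-square contribution:
A: 4.73 × (0.730/2.92)² = 0.2956 mSv/h
B: 38.3 × (1.20/9.61)² = 0.5972 mSv/h
Total = 0.2956 + 0.5972 = 0.8928 mSv/h.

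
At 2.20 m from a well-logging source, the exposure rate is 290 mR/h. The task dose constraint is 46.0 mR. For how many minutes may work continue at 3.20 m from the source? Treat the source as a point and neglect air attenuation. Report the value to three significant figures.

20.1 min

Using I₁d₁² = I₂d₂², rate at 3.20 m:
290 × (2.20/3.20)² = 290 × 0.4727 = 137.1 mR/h.
Stay time = 46.0 mR ÷ 137.1 mR/h = 0.3355 h = 20.13 min.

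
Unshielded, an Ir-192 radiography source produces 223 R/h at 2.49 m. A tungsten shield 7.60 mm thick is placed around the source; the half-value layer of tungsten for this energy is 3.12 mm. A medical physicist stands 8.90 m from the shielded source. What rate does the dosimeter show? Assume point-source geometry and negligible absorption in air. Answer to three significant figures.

Distance alone: 223 × (2.49/8.90)² = 223 × 0.07827 = 17.45 R/h.
Shield: 7.60/3.12 = 2.436 half-value layers → attenuation 2^(−2.436) = 0.1848.
Combined: 17.45 × 0.1848 = 3.225 R/h.

3.23 R/h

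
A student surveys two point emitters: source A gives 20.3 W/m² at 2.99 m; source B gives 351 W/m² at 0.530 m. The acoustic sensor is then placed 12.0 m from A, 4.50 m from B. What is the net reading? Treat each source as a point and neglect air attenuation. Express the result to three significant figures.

6.13 W/m²

Each source contributes Iᵢ·(dᵢ/rᵢ)²; contributions add.
A: 20.3 × (2.99/12.0)² = 1.260 W/m²
B: 351 × (0.530/4.50)² = 4.869 W/m²
Total = 1.260 + 4.869 = 6.129 W/m².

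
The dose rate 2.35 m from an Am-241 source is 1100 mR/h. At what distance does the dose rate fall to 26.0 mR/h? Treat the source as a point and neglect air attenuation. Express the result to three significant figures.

15.3 m

By the inverse-square law, d₂ = d₁·√(I₁/I₂).
I₁/I₂ = 1100/26.0 = 42.31, so d₂ = 2.35 × √42.31 = 15.29 m.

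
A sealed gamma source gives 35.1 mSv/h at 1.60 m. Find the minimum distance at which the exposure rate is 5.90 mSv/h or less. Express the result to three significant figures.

Using I₁d₁² = I₂d₂², d₂ = d₁·√(I₁/I₂).
I₁/I₂ = 35.1/5.90 = 5.949, so d₂ = 1.60 × √5.949 = 3.902 m.

3.90 m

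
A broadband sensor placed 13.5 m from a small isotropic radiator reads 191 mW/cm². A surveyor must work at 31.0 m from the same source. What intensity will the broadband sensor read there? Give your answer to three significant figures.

Using I₁d₁² = I₂d₂², scaling from 13.5 m to 31.0 m:
191 × (13.5/31.0)² = 191 × 0.1896 = 36.21 mW/cm².

36.2 mW/cm²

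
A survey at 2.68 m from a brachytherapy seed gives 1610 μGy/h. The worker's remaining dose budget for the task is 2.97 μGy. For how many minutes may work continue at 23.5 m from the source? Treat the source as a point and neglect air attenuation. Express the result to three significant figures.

8.51 min

Applying the 1/r² law, rate at 23.5 m:
(2.68/23.5)² = 0.01301, so 1610 × 0.01301 = 20.95 μGy/h.
Stay time = 2.97 μGy ÷ 20.95 μGy/h = 0.1418 h = 8.508 min.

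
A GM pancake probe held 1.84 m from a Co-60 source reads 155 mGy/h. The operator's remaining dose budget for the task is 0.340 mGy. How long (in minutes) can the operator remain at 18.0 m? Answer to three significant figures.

Applying the 1/r² law, rate at 18.0 m:
(1.84/18.0)² = 0.01045, so 155 × 0.01045 = 1.620 mGy/h.
Stay time = 0.340 mGy ÷ 1.620 mGy/h = 0.2099 h = 12.59 min.

12.6 min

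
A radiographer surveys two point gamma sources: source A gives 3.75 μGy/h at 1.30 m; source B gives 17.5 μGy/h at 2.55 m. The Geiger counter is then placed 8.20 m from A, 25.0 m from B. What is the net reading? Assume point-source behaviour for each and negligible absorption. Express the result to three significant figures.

0.276 μGy/h

Each source contributes Iᵢ·(dᵢ/rᵢ)²; contributions add.
A: 3.75 × (1.30/8.20)² = 0.09425 μGy/h
B: 17.5 × (2.55/25.0)² = 0.1821 μGy/h
Total = 0.09425 + 0.1821 = 0.2763 μGy/h.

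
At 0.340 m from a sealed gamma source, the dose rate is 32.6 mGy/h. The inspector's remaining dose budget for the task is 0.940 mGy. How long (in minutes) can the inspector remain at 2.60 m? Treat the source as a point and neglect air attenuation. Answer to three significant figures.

101 min

Applying the 1/r² law, rate at 2.60 m:
(0.340/2.60)² = 0.01710, so 32.6 × 0.01710 = 0.5575 mGy/h.
Stay time = 0.940 mGy ÷ 0.5575 mGy/h = 1.686 h = 101.2 min.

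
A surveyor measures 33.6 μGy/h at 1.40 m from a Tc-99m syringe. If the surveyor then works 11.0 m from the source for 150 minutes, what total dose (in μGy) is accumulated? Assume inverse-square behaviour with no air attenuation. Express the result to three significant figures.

Using I₁d₁² = I₂d₂², rate at 11.0 m:
33.6 × (1.40/11.0)² = 33.6 × 0.01620 = 0.5443 μGy/h.
Dose = rate × time = 0.5443 μGy/h × 2.500 h = 1.361 μGy.

1.36 μGy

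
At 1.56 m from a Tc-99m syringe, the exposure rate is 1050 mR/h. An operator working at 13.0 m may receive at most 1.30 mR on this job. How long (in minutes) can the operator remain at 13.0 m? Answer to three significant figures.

By the inverse-square law, rate at 13.0 m:
(1.56/13.0)² = 0.01440, so 1050 × 0.01440 = 15.12 mR/h.
Stay time = 1.30 mR ÷ 15.12 mR/h = 0.08598 h = 5.159 min.

5.16 min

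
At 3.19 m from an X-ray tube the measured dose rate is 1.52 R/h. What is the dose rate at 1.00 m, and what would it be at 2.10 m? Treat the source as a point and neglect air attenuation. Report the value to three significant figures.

15.5 R/h; 3.51 R/h

Using I₁d₁² = I₂d₂²,
At 1.00 m: (3.19/1.00)² = 10.18, so 1.52 × 10.18 = 15.47 R/h
At 2.10 m: (1.00/2.10)² = 0.2268, so 15.47 × 0.2268 = 3.509 R/h.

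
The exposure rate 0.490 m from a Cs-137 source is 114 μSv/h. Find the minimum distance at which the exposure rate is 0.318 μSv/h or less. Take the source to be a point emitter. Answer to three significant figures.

Since intensity falls as 1/r², d₂ = d₁·√(I₁/I₂).
I₁/I₂ = 114/0.318 = 358.5, so d₂ = 0.490 × √358.5 = 9.278 m.

9.28 m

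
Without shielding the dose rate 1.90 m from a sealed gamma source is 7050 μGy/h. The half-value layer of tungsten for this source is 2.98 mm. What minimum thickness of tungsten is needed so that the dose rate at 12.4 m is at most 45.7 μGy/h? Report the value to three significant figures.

5.53 mm

At 12.4 m, distance alone gives (1.90/12.4)² = 0.02348, so 7050 × 0.02348 = 165.5 μGy/h.
Further attenuation needed: 165.5/45.7 = 3.621.
n = log₂(3.621) = 1.856 half-value layers.
Thickness = 1.856 × 2.98 mm = 5.531 mm.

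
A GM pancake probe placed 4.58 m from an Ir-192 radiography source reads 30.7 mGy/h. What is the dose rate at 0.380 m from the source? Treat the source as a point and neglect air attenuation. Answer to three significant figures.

4460 mGy/h

By the inverse-square law, scaling from 4.58 m to 0.380 m:
30.7 × (4.58/0.380)² = 30.7 × 145.3 = 4461 mGy/h.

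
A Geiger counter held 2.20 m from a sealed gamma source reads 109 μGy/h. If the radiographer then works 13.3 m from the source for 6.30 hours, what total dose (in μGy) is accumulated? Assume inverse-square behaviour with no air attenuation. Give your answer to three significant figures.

Intensity scales as (d₁/d₂)², so rate at 13.3 m:
(2.20/13.3)² = 0.02736, so 109 × 0.02736 = 2.982 μGy/h.
Dose = rate × time = 2.982 μGy/h × 6.300 h = 18.79 μGy.

18.8 μGy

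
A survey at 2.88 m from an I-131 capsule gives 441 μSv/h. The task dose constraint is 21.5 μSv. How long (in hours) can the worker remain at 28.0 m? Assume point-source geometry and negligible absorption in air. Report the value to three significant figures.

Intensity scales as (d₁/d₂)², so rate at 28.0 m:
(2.88/28.0)² = 0.01058, so 441 × 0.01058 = 4.666 μSv/h.
Stay time = 21.5 μSv ÷ 4.666 μSv/h = 4.608 h.

4.61 h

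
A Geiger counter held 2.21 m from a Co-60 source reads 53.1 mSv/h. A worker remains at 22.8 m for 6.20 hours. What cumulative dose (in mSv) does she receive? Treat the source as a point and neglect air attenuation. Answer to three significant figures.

3.09 mSv

Using I₁d₁² = I₂d₂², rate at 22.8 m:
53.1 × (2.21/22.8)² = 53.1 × 0.009395 = 0.4989 mSv/h.
Dose = rate × time = 0.4989 mSv/h × 6.200 h = 3.093 mSv.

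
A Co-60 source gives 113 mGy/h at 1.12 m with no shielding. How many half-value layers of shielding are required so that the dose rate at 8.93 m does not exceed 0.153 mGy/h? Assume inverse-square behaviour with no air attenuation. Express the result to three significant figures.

3.54 half-value layers

At 8.93 m, distance alone gives 113 × (1.12/8.93)² = 113 × 0.01573 = 1.777 mGy/h.
Further attenuation needed: 1.777/0.153 = 11.61.
n = log₂(11.61) = 3.537 half-value layers.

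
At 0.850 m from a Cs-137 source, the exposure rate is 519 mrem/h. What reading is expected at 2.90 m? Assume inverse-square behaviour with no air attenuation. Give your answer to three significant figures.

44.6 mrem/h

Intensity scales as (d₁/d₂)², so the rate at 2.90 m is
519 × (0.850/2.90)² = 519 × 0.08591 = 44.59 mrem/h.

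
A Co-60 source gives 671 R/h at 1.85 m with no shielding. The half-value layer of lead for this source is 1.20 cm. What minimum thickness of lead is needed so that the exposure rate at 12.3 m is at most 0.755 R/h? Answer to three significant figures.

5.20 cm

At 12.3 m, distance alone gives 671 × (1.85/12.3)² = 671 × 0.02262 = 15.18 R/h.
Further attenuation needed: 15.18/0.755 = 20.11.
n = log₂(20.11) = 4.330 half-value layers.
Thickness = 4.330 × 1.20 cm = 5.196 cm.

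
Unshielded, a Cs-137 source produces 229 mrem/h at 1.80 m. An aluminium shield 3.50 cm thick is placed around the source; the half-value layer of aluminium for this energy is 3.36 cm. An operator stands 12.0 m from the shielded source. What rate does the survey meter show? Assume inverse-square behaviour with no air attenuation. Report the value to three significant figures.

2.50 mrem/h

Distance alone: 229 × (1.80/12.0)² = 229 × 0.02250 = 5.152 mrem/h.
Shield: 3.50/3.36 = 1.042 half-value layers → attenuation 2^(−1.042) = 0.4857.
Combined: 5.152 × 0.4857 = 2.502 mrem/h.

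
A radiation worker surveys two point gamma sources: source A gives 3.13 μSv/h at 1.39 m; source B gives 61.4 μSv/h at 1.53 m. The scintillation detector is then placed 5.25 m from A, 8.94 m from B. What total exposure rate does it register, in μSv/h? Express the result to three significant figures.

Each source contributes Iᵢ·(dᵢ/rᵢ)²; contributions add.
A: 3.13 × (1.39/5.25)² = 0.2194 μSv/h
B: 61.4 × (1.53/8.94)² = 1.798 μSv/h
Total = 0.2194 + 1.798 = 2.017 μSv/h.

2.02 μSv/h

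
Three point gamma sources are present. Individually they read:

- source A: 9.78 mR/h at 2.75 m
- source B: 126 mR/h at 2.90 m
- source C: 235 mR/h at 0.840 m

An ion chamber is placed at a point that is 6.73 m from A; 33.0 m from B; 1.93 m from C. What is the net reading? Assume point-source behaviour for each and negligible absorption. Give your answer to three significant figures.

By superposition, sum each source's inverse-square contribution:
A: 9.78 × (2.75/6.73)² = 1.633 mR/h
B: 126 × (2.90/33.0)² = 0.9731 mR/h
C: 235 × (0.840/1.93)² = 44.52 mR/h
Total = 1.633 + 0.9731 + 44.52 = 47.13 mR/h.

47.1 mR/h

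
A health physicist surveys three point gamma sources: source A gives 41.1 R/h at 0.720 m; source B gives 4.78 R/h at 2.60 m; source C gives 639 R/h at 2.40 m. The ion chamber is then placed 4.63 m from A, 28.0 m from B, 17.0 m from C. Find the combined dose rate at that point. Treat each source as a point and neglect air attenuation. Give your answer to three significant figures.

By superposition, sum each source's inverse-square contribution:
A: 41.1 × (0.720/4.63)² = 0.9939 R/h
B: 4.78 × (2.60/28.0)² = 0.04122 R/h
C: 639 × (2.40/17.0)² = 12.74 R/h
Total = 0.9939 + 0.04122 + 12.74 = 13.78 R/h.

13.8 R/h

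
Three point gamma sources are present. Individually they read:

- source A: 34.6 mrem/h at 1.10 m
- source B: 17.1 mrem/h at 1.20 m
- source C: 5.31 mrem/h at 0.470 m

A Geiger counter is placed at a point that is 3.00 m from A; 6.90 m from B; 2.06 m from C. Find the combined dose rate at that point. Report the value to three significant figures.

5.45 mrem/h

By superposition, sum each source's inverse-square contribution:
A: 34.6 × (1.10/3.00)² = 4.652 mrem/h
B: 17.1 × (1.20/6.90)² = 0.5172 mrem/h
C: 5.31 × (0.470/2.06)² = 0.2764 mrem/h
Total = 4.652 + 0.5172 + 0.2764 = 5.446 mrem/h.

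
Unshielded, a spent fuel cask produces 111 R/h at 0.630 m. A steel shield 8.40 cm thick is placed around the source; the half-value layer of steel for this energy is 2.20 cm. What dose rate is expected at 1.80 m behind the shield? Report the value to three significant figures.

0.964 R/h

Distance alone: (0.630/1.80)² = 0.1225, so 111 × 0.1225 = 13.60 R/h.
Shield: 8.40/2.20 = 3.818 half-value layers → attenuation 2^(−3.818) = 0.07090.
Combined: 13.60 × 0.07090 = 0.9642 R/h.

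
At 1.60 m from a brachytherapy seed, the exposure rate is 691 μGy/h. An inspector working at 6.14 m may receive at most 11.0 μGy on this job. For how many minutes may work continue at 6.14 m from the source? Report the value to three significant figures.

By the inverse-square law, rate at 6.14 m:
(1.60/6.14)² = 0.06791, so 691 × 0.06791 = 46.93 μGy/h.
Stay time = 11.0 μGy ÷ 46.93 μGy/h = 0.2344 h = 14.06 min.

14.1 min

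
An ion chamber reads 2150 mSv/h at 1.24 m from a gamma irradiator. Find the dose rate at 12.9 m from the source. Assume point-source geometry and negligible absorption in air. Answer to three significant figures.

Since intensity falls as 1/r², the rate at 12.9 m is
(1.24/12.9)² = 0.009240, so 2150 × 0.009240 = 19.87 mSv/h.

19.9 mSv/h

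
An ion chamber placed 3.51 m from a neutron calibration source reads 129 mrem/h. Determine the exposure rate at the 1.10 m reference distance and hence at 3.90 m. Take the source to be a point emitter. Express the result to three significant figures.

1310 mrem/h; 104 mrem/h

Since intensity falls as 1/r²,
At 1.10 m: 129 × (3.51/1.10)² = 129 × 10.18 = 1313 mrem/h
At 3.90 m: 1313 × (1.10/3.90)² = 1313 × 0.07955 = 104.4 mrem/h.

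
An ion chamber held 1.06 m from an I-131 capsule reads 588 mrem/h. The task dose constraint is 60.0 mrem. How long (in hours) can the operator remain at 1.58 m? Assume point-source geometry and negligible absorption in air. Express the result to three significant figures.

0.227 h

By the inverse-square law, rate at 1.58 m:
588 × (1.06/1.58)² = 588 × 0.4501 = 264.7 mrem/h.
Stay time = 60.0 mrem ÷ 264.7 mrem/h = 0.2267 h.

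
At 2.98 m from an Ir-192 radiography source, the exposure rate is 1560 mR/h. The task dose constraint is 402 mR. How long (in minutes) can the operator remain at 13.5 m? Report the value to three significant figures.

317 min

By the inverse-square law, rate at 13.5 m:
1560 × (2.98/13.5)² = 1560 × 0.04873 = 76.02 mR/h.
Stay time = 402 mR ÷ 76.02 mR/h = 5.288 h = 317.3 min.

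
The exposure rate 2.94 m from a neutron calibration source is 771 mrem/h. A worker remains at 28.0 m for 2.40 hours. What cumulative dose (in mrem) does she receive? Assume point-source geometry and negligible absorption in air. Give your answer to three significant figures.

20.4 mrem

Using I₁d₁² = I₂d₂², rate at 28.0 m:
(2.94/28.0)² = 0.01102, so 771 × 0.01102 = 8.496 mrem/h.
Dose = rate × time = 8.496 mrem/h × 2.400 h = 20.39 mrem.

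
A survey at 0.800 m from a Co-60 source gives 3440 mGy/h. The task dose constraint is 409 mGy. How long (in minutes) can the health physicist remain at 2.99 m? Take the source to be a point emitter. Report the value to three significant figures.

99.7 min

Intensity scales as (d₁/d₂)², so rate at 2.99 m:
(0.800/2.99)² = 0.07159, so 3440 × 0.07159 = 246.3 mGy/h.
Stay time = 409 mGy ÷ 246.3 mGy/h = 1.661 h = 99.66 min.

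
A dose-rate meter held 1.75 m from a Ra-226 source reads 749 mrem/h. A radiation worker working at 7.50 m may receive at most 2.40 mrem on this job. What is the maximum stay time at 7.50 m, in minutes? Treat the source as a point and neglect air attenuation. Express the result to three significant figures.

By the inverse-square law, rate at 7.50 m:
749 × (1.75/7.50)² = 749 × 0.05444 = 40.78 mrem/h.
Stay time = 2.40 mrem ÷ 40.78 mrem/h = 0.05885 h = 3.531 min.

3.53 min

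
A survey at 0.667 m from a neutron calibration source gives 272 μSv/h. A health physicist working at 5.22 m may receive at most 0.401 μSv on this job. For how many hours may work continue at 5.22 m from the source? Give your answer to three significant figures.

0.0903 h

Since intensity falls as 1/r², rate at 5.22 m:
272 × (0.667/5.22)² = 272 × 0.01633 = 4.442 μSv/h.
Stay time = 0.401 μSv ÷ 4.442 μSv/h = 0.09027 h.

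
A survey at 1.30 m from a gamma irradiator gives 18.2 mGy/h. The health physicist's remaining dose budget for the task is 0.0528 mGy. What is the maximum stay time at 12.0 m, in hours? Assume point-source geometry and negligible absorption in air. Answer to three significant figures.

0.247 h

Using I₁d₁² = I₂d₂², rate at 12.0 m:
(1.30/12.0)² = 0.01174, so 18.2 × 0.01174 = 0.2137 mGy/h.
Stay time = 0.0528 mGy ÷ 0.2137 mGy/h = 0.2471 h.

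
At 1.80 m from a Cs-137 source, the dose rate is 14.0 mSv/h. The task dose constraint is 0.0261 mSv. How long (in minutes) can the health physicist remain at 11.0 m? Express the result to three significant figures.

Using I₁d₁² = I₂d₂², rate at 11.0 m:
(1.80/11.0)² = 0.02678, so 14.0 × 0.02678 = 0.3749 mSv/h.
Stay time = 0.0261 mSv ÷ 0.3749 mSv/h = 0.06962 h = 4.177 min.

4.18 min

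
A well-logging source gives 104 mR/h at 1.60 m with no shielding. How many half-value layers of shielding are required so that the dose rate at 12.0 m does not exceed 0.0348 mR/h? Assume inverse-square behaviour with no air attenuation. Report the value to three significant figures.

5.73 half-value layers

At 12.0 m, distance alone gives (1.60/12.0)² = 0.01778, so 104 × 0.01778 = 1.849 mR/h.
Further attenuation needed: 1.849/0.0348 = 53.13.
n = log₂(53.13) = 5.731 half-value layers.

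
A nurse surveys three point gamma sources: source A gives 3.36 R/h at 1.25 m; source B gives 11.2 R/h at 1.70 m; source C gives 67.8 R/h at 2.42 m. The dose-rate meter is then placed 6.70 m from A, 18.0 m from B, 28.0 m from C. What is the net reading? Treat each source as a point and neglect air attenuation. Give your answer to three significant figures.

By superposition, sum each source's inverse-square contribution:
A: 3.36 × (1.25/6.70)² = 0.1170 R/h
B: 11.2 × (1.70/18.0)² = 0.09990 R/h
C: 67.8 × (2.42/28.0)² = 0.5065 R/h
Total = 0.1170 + 0.09990 + 0.5065 = 0.7234 R/h.

0.723 R/h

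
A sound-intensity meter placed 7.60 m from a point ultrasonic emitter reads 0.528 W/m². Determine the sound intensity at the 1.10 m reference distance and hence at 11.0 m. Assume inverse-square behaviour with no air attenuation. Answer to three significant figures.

Since intensity falls as 1/r²,
At 1.10 m: 0.528 × (7.60/1.10)² = 0.528 × 47.74 = 25.21 W/m²
At 11.0 m: 25.21 × (1.10/11.0)² = 25.21 × 0.01000 = 0.2521 W/m².

25.2 W/m²; 0.252 W/m²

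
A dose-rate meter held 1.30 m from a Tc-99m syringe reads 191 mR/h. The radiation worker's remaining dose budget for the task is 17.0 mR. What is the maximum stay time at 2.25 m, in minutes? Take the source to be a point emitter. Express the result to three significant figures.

16.0 min

Since intensity falls as 1/r², rate at 2.25 m:
191 × (1.30/2.25)² = 191 × 0.3338 = 63.76 mR/h.
Stay time = 17.0 mR ÷ 63.76 mR/h = 0.2666 h = 16.00 min.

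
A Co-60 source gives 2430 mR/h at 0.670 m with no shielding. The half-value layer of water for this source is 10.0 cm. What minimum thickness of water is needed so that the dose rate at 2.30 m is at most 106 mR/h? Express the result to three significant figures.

9.60 cm

At 2.30 m, distance alone gives 2430 × (0.670/2.30)² = 2430 × 0.08486 = 206.2 mR/h.
Further attenuation needed: 206.2/106 = 1.945.
n = log₂(1.945) = 0.9598 half-value layers.
Thickness = 0.9598 × 10.0 cm = 9.598 cm.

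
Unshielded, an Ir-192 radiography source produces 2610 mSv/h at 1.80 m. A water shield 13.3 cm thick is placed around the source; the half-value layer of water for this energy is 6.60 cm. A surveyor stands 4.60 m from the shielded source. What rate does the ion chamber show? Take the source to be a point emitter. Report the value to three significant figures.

Distance alone: 2610 × (1.80/4.60)² = 2610 × 0.1531 = 399.6 mSv/h.
Shield: 13.3/6.60 = 2.015 half-value layers → attenuation 2^(−2.015) = 0.2474.
Combined: 399.6 × 0.2474 = 98.86 mSv/h.

98.9 mSv/h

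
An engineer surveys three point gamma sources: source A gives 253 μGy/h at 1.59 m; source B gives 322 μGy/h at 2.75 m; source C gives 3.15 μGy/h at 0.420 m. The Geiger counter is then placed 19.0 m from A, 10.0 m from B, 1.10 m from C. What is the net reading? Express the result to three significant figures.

26.6 μGy/h

Each source contributes Iᵢ·(dᵢ/rᵢ)²; contributions add.
A: 253 × (1.59/19.0)² = 1.772 μGy/h
B: 322 × (2.75/10.0)² = 24.35 μGy/h
C: 3.15 × (0.420/1.10)² = 0.4592 μGy/h
Total = 1.772 + 24.35 + 0.4592 = 26.58 μGy/h.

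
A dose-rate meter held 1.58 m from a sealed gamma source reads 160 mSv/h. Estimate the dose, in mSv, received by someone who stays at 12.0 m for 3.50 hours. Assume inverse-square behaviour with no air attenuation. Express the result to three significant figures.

9.71 mSv

Applying the 1/r² law, rate at 12.0 m:
160 × (1.58/12.0)² = 160 × 0.01734 = 2.774 mSv/h.
Dose = rate × time = 2.774 mSv/h × 3.500 h = 9.709 mSv.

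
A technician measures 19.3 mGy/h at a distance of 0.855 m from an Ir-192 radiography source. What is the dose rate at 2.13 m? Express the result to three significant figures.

By the inverse-square law, the rate at 2.13 m is
(0.855/2.13)² = 0.1611, so 19.3 × 0.1611 = 3.109 mGy/h.

3.11 mGy/h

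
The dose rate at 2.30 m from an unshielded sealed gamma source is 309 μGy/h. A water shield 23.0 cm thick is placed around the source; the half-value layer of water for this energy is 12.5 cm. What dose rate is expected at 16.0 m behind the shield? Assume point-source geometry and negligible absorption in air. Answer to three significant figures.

Distance alone: 309 × (2.30/16.0)² = 309 × 0.02066 = 6.384 μGy/h.
Shield: 23.0/12.5 = 1.840 half-value layers → attenuation 2^(−1.840) = 0.2793.
Combined: 6.384 × 0.2793 = 1.783 μGy/h.

1.78 μGy/h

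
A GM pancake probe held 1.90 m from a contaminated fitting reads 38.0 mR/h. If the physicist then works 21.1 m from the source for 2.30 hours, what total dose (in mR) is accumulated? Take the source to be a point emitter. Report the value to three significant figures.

By the inverse-square law, rate at 21.1 m:
38.0 × (1.90/21.1)² = 38.0 × 0.008109 = 0.3081 mR/h.
Dose = rate × time = 0.3081 mR/h × 2.300 h = 0.7086 mR.

0.709 mR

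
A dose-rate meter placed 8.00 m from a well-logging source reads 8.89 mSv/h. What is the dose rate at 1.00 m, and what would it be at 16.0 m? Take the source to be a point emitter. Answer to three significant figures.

Intensity scales as (d₁/d₂)², so
At 1.00 m: 8.89 × (8.00/1.00)² = 8.89 × 64.00 = 569.0 mSv/h
At 16.0 m: (1.00/16.0)² = 0.003906, so 569.0 × 0.003906 = 2.223 mSv/h.

569 mSv/h; 2.22 mSv/h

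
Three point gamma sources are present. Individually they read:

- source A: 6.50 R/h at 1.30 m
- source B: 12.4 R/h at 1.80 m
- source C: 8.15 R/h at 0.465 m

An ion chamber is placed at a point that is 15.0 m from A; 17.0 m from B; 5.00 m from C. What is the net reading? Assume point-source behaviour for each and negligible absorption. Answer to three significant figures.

Each source contributes Iᵢ·(dᵢ/rᵢ)²; contributions add.
A: 6.50 × (1.30/15.0)² = 0.04882 R/h
B: 12.4 × (1.80/17.0)² = 0.1390 R/h
C: 8.15 × (0.465/5.00)² = 0.07049 R/h
Total = 0.04882 + 0.1390 + 0.07049 = 0.2583 R/h.

0.258 R/h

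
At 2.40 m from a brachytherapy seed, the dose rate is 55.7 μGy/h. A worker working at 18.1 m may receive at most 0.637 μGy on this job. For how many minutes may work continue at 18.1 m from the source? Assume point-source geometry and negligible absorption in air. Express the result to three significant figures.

Intensity scales as (d₁/d₂)², so rate at 18.1 m:
55.7 × (2.40/18.1)² = 55.7 × 0.01758 = 0.9792 μGy/h.
Stay time = 0.637 μGy ÷ 0.9792 μGy/h = 0.6505 h = 39.03 min.

39.0 min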